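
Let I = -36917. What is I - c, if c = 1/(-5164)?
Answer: -190639387/5164 ≈ -36917.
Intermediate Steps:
c = -1/5164 ≈ -0.00019365
I - c = -36917 - 1*(-1/5164) = -36917 + 1/5164 = -190639387/5164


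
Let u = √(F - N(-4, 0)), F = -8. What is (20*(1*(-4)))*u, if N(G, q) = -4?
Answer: -160*I ≈ -160.0*I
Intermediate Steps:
u = 2*I (u = √(-8 - 1*(-4)) = √(-8 + 4) = √(-4) = 2*I ≈ 2.0*I)
(20*(1*(-4)))*u = (20*(1*(-4)))*(2*I) = (20*(-4))*(2*I) = -160*I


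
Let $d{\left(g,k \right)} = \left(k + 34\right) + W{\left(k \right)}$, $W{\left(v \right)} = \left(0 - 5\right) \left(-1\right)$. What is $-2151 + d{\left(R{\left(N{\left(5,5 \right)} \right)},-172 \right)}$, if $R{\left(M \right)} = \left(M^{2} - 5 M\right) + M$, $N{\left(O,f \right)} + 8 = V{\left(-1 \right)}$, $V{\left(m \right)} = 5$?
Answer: $-2284$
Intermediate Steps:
$N{\left(O,f \right)} = -3$ ($N{\left(O,f \right)} = -8 + 5 = -3$)
$R{\left(M \right)} = M^{2} - 4 M$
$W{\left(v \right)} = 5$ ($W{\left(v \right)} = \left(-5\right) \left(-1\right) = 5$)
$d{\left(g,k \right)} = 39 + k$ ($d{\left(g,k \right)} = \left(k + 34\right) + 5 = \left(34 + k\right) + 5 = 39 + k$)
$-2151 + d{\left(R{\left(N{\left(5,5 \right)} \right)},-172 \right)} = -2151 + \left(39 - 172\right) = -2151 - 133 = -2284$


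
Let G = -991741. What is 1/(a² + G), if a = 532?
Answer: -1/708717 ≈ -1.4110e-6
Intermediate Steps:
1/(a² + G) = 1/(532² - 991741) = 1/(283024 - 991741) = 1/(-708717) = -1/708717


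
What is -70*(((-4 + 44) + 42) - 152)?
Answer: 4900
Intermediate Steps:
-70*(((-4 + 44) + 42) - 152) = -70*((40 + 42) - 152) = -70*(82 - 152) = -70*(-70) = 4900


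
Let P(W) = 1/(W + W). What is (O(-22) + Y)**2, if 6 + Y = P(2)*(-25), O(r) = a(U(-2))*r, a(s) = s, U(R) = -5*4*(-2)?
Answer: 12737761/16 ≈ 7.9611e+5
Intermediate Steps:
U(R) = 40 (U(R) = -20*(-2) = 40)
P(W) = 1/(2*W)
O(r) = 40*r
Y = -49/4 (Y = -6 + ((1/2)/2)*(-25) = -6 + ((1/2)*(1/2))*(-25) = -6 + (1/4)*(-25) = -6 - 25/4 = -49/4 ≈ -12.250)
(O(-22) + Y)**2 = (40*(-22) - 49/4)**2 = (-880 - 49/4)**2 = (-3569/4)**2 = 12737761/16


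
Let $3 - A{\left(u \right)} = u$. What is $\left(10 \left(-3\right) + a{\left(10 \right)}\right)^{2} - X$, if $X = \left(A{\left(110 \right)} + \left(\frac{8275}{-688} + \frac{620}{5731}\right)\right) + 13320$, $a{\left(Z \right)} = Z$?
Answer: $- \frac{50473738999}{3942928} \approx -12801.0$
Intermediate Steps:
$A{\left(u \right)} = 3 - u$
$X = \frac{52050910199}{3942928}$ ($X = \left(\left(3 - 110\right) + \left(\frac{8275}{-688} + \frac{620}{5731}\right)\right) + 13320 = \left(\left(3 - 110\right) + \left(8275 \left(- \frac{1}{688}\right) + 620 \cdot \frac{1}{5731}\right)\right) + 13320 = \left(-107 + \left(- \frac{8275}{688} + \frac{620}{5731}\right)\right) + 13320 = \left(-107 - \frac{46997465}{3942928}\right) + 13320 = - \frac{468890761}{3942928} + 13320 = \frac{52050910199}{3942928} \approx 13201.0$)
$\left(10 \left(-3\right) + a{\left(10 \right)}\right)^{2} - X = \left(10 \left(-3\right) + 10\right)^{2} - \frac{52050910199}{3942928} = \left(-30 + 10\right)^{2} - \frac{52050910199}{3942928} = \left(-20\right)^{2} - \frac{52050910199}{3942928} = 400 - \frac{52050910199}{3942928} = - \frac{50473738999}{3942928}$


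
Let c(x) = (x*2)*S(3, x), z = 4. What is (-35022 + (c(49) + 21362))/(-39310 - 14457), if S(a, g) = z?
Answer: 13268/53767 ≈ 0.24677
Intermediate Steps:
S(a, g) = 4
c(x) = 8*x (c(x) = (x*2)*4 = (2*x)*4 = 8*x)
(-35022 + (c(49) + 21362))/(-39310 - 14457) = (-35022 + (8*49 + 21362))/(-39310 - 14457) = (-35022 + (392 + 21362))/(-53767) = (-35022 + 21754)*(-1/53767) = -13268*(-1/53767) = 13268/53767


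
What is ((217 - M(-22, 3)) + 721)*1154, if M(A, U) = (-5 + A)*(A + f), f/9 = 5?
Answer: 1799086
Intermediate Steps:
f = 45 (f = 9*5 = 45)
M(A, U) = (-5 + A)*(45 + A) (M(A, U) = (-5 + A)*(A + 45) = (-5 + A)*(45 + A))
((217 - M(-22, 3)) + 721)*1154 = ((217 - (-225 + (-22)**2 + 40*(-22))) + 721)*1154 = ((217 - (-225 + 484 - 880)) + 721)*1154 = ((217 - 1*(-621)) + 721)*1154 = ((217 + 621) + 721)*1154 = (838 + 721)*1154 = 1559*1154 = 1799086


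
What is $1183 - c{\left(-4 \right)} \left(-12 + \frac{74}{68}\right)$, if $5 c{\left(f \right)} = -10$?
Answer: $\frac{19740}{17} \approx 1161.2$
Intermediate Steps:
$c{\left(f \right)} = -2$ ($c{\left(f \right)} = \frac{1}{5} \left(-10\right) = -2$)
$1183 - c{\left(-4 \right)} \left(-12 + \frac{74}{68}\right) = 1183 - - 2 \left(-12 + \frac{74}{68}\right) = 1183 - - 2 \left(-12 + 74 \cdot \frac{1}{68}\right) = 1183 - - 2 \left(-12 + \frac{37}{34}\right) = 1183 - \left(-2\right) \left(- \frac{371}{34}\right) = 1183 - \frac{371}{17} = \frac{19740}{17}$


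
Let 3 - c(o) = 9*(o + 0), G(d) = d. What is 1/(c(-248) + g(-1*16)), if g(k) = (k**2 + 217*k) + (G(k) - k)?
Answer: -1/981 ≈ -0.0010194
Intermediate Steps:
c(o) = 3 - 9*o (c(o) = 3 - 9*(o + 0) = 3 - 9*o)
g(k) = k**2 + 217*k (g(k) = (k**2 + 217*k) + (k - k) = (k**2 + 217*k) + 0 = k**2 + 217*k)
1/(c(-248) + g(-1*16)) = 1/((3 - 9*(-248)) + (-1*16)*(217 - 1*16)) = 1/((3 + 2232) - 16*(217 - 16)) = 1/(2235 - 16*201) = 1/(2235 - 3216) = 1/(-981) = -1/981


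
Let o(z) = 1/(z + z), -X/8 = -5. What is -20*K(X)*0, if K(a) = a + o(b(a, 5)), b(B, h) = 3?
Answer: 0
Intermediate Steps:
X = 40 (X = -8*(-5) = 40)
o(z) = 1/(2*z)
K(a) = ⅙ + a (K(a) = a + (½)/3 = a + (½)*(⅓) = a + ⅙ = ⅙ + a)
-20*K(X)*0 = -20*(⅙ + 40)*0 = -20*241/6*0 = -2410/3*0 = 0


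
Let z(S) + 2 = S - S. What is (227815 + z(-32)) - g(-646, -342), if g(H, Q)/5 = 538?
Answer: 225123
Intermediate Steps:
z(S) = -2 (z(S) = -2 + (S - S) = -2 + 0 = -2)
g(H, Q) = 2690 (g(H, Q) = 5*538 = 2690)
(227815 + z(-32)) - g(-646, -342) = (227815 - 2) - 1*2690 = 227813 - 2690 = 225123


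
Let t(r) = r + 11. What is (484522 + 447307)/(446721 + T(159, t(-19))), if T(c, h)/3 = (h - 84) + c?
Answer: 931829/446922 ≈ 2.0850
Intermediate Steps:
t(r) = 11 + r
T(c, h) = -252 + 3*c + 3*h (T(c, h) = 3*((h - 84) + c) = 3*((-84 + h) + c) = 3*(-84 + c + h) = -252 + 3*c + 3*h)
(484522 + 447307)/(446721 + T(159, t(-19))) = (484522 + 447307)/(446721 + (-252 + 3*159 + 3*(11 - 19))) = 931829/(446721 + (-252 + 477 + 3*(-8))) = 931829/(446721 + (-252 + 477 - 24)) = 931829/(446721 + 201) = 931829/446922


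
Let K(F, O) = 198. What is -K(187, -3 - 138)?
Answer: -198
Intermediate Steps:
-K(187, -3 - 138) = -1*198 = -198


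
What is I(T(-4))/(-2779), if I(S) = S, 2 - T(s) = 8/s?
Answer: -4/2779 ≈ -0.0014394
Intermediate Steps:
T(s) = 2 - 8/s
I(T(-4))/(-2779) = (2 - 8/(-4))/(-2779) = (2 - 8*(-¼))*(-1/2779) = (2 + 2)*(-1/2779) = 4*(-1/2779) = -4/2779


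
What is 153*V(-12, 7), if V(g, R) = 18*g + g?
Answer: -34884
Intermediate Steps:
V(g, R) = 19*g
153*V(-12, 7) = 153*(19*(-12)) = 153*(-228) = -34884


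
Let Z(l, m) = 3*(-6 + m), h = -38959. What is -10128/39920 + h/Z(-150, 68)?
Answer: -97320443/464070 ≈ -209.71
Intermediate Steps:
Z(l, m) = -18 + 3*m
-10128/39920 + h/Z(-150, 68) = -10128/39920 - 38959/(-18 + 3*68) = -10128*1/39920 - 38959/(-18 + 204) = -633/2495 - 38959/186 = -97320443/464070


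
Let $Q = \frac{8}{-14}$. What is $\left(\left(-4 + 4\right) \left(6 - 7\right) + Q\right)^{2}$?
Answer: $\frac{16}{49} \approx 0.32653$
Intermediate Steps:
$Q = - \frac{4}{7}$ ($Q = 8 \left(- \frac{1}{14}\right) = - \frac{4}{7} \approx -0.57143$)
$\left(\left(-4 + 4\right) \left(6 - 7\right) + Q\right)^{2} = \left(\left(-4 + 4\right) \left(6 - 7\right) - \frac{4}{7}\right)^{2} = \left(0 \left(-1\right) - \frac{4}{7}\right)^{2} = \left(0 - \frac{4}{7}\right)^{2} = \left(- \frac{4}{7}\right)^{2} = \frac{16}{49}$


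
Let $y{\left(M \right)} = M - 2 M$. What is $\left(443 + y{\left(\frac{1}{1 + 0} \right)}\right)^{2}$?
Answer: $195364$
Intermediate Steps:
$y{\left(M \right)} = - M$
$\left(443 + y{\left(\frac{1}{1 + 0} \right)}\right)^{2} = \left(443 - \frac{1}{1 + 0}\right)^{2} = \left(443 - 1^{-1}\right)^{2} = \left(443 - 1\right)^{2} = 442^{2} = 195364$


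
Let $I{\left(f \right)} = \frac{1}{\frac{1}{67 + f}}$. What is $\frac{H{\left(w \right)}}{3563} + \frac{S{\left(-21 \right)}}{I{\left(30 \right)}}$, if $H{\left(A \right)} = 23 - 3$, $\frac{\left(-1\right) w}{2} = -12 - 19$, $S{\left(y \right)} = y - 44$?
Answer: $- \frac{229655}{345611} \approx -0.66449$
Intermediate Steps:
$S{\left(y \right)} = -44 + y$
$w = 62$ ($w = - 2 \left(-12 - 19\right) = \left(-2\right) \left(-31\right) = 62$)
$H{\left(A \right)} = 20$ ($H{\left(A \right)} = 23 - 3 = 20$)
$I{\left(f \right)} = 67 + f$
$\frac{H{\left(w \right)}}{3563} + \frac{S{\left(-21 \right)}}{I{\left(30 \right)}} = \frac{20}{3563} + \frac{-44 - 21}{67 + 30} = 20 \cdot \frac{1}{3563} - \frac{65}{97} = \frac{20}{3563} - \frac{65}{97} = - \frac{229655}{345611}$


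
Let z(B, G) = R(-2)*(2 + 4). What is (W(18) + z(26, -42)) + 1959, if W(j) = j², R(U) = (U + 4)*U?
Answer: 2259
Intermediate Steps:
R(U) = U*(4 + U) (R(U) = (4 + U)*U = U*(4 + U))
z(B, G) = -24 (z(B, G) = (-2*(4 - 2))*(2 + 4) = -2*2*6 = -4*6 = -24)
(W(18) + z(26, -42)) + 1959 = (18² - 24) + 1959 = (324 - 24) + 1959 = 300 + 1959 = 2259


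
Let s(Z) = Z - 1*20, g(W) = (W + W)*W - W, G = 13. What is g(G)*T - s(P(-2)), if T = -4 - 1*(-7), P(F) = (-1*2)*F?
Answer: 991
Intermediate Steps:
g(W) = -W + 2*W² (g(W) = (2*W)*W - W = 2*W² - W = -W + 2*W²)
P(F) = -2*F
s(Z) = -20 + Z (s(Z) = Z - 20 = -20 + Z)
T = 3 (T = -4 + 7 = 3)
g(G)*T - s(P(-2)) = (13*(-1 + 2*13))*3 - (-20 - 2*(-2)) = (13*(-1 + 26))*3 - (-20 + 4) = (13*25)*3 - 1*(-16) = 325*3 + 16 = 975 + 16 = 991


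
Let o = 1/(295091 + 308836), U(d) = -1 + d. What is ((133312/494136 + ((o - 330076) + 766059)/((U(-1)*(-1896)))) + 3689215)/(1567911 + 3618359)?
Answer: 5798481900447951359/8151206515884217584 ≈ 0.71136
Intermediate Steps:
o = 1/603927 ≈ 1.6558e-6
((133312/494136 + ((o - 330076) + 766059)/((U(-1)*(-1896)))) + 3689215)/(1567911 + 3618359) = ((133312/494136 + ((1/603927 - 330076) + 766059)/(((-1 - 1)*(-1896)))) + 3689215)/(1567911 + 3618359) = ((133312*(1/494136) + (-199341808451/603927 + 766059)/((-2*(-1896)))) + 3689215)/5186270 = ((16664/61767 + (263301905242/603927)/3792) + 3689215)*(1/5186270) = ((16664/61767 + (263301905242/603927)*(1/3792)) + 3689215)*(1/5186270) = ((16664/61767 + 131650952621/1145045592) + 3689215)*(1/5186270) = (905640603365155/7858447897896 + 3689215)*(1/5186270) = (28992409502239756795/7858447897896)*(1/5186270) = 5798481900447951359/8151206515884217584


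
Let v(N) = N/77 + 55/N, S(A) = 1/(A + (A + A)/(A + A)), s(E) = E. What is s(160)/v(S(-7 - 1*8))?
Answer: -172480/830061 ≈ -0.20779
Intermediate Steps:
S(A) = 1/(1 + A) (S(A) = 1/(A + (2*A)/((2*A))) = 1/(A + (2*A)*(1/(2*A))) = 1/(A + 1) = 1/(1 + A))
v(N) = 55/N + N/77 (v(N) = N*(1/77) + 55/N = N/77 + 55/N = 55/N + N/77)
s(160)/v(S(-7 - 1*8)) = 160/(55/(1/(1 + (-7 - 1*8))) + 1/(77*(1 + (-7 - 1*8)))) = 160/(55/(1/(1 + (-7 - 8))) + 1/(77*(1 + (-7 - 8)))) = 160/(55/(1/(1 - 15)) + 1/(77*(1 - 15))) = 160/(55/(1/(-14)) + (1/77)/(-14)) = 160/(55/(-1/14) + (1/77)*(-1/14)) = 160/(55*(-14) - 1/1078) = 160/(-770 - 1/1078) = 160/(-830061/1078) = 160*(-1078/830061) = -172480/830061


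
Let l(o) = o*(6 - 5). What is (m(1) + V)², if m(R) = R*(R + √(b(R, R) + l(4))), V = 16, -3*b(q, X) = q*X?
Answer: (51 + √33)²/9 ≈ 357.77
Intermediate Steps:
b(q, X) = -X*q/3 (b(q, X) = -q*X/3 = -X*q/3)
l(o) = o (l(o) = o*1 = o)
m(R) = R*(R + √(4 - R²/3)) (m(R) = R*(R + √(-R*R/3 + 4)) = R*(R + √(-R²/3 + 4)) = R*(R + √(4 - R²/3)))
(m(1) + V)² = ((⅓)*1*(√(36 - 3*1²) + 3*1) + 16)² = ((⅓)*1*(√(36 - 3*1) + 3) + 16)² = ((⅓)*1*(√(36 - 3) + 3) + 16)² = ((⅓)*1*(√33 + 3) + 16)² = ((⅓)*1*(3 + √33) + 16)² = ((1 + √33/3) + 16)² = (17 + √33/3)²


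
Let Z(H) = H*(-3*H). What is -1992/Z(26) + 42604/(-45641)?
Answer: 376330/7713329 ≈ 0.048790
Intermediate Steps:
Z(H) = -3*H**2
-1992/Z(26) + 42604/(-45641) = -1992/((-3*26**2)) + 42604/(-45641) = -1992/((-3*676)) + 42604*(-1/45641) = -1992/(-2028) - 42604/45641 = -1992*(-1/2028) - 42604/45641 = 166/169 - 42604/45641 = 376330/7713329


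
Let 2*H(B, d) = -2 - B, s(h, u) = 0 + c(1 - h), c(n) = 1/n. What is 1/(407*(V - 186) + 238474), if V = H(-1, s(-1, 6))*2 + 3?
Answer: 1/163586 ≈ 6.1130e-6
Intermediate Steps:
s(h, u) = 1/(1 - h) (s(h, u) = 0 + 1/(1 - h) = 1/(1 - h))
H(B, d) = -1 - B/2 (H(B, d) = (-2 - B)/2 = -1 - B/2)
V = 2 (V = (-1 - ½*(-1))*2 + 3 = (-1 + ½)*2 + 3 = -½*2 + 3 = -1 + 3 = 2)
1/(407*(V - 186) + 238474) = 1/(407*(2 - 186) + 238474) = 1/(407*(-184) + 238474) = 1/(-74888 + 238474) = 1/163586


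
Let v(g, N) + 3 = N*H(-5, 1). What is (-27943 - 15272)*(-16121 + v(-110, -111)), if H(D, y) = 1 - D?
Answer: 725579850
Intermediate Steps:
v(g, N) = -3 + 6*N (v(g, N) = -3 + N*(1 - 1*(-5)) = -3 + N*(1 + 5) = -3 + N*6 = -3 + 6*N)
(-27943 - 15272)*(-16121 + v(-110, -111)) = (-27943 - 15272)*(-16121 + (-3 + 6*(-111))) = -43215*(-16121 + (-3 - 666)) = -43215*(-16121 - 669) = -43215*(-16790) = 725579850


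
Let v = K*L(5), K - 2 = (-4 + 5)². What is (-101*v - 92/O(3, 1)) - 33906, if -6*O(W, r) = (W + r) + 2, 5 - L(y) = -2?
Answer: -35935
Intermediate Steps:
L(y) = 7 (L(y) = 5 - 1*(-2) = 5 + 2 = 7)
K = 3 (K = 2 + (-4 + 5)² = 2 + 1² = 2 + 1 = 3)
O(W, r) = -⅓ - W/6 - r/6 (O(W, r) = -((W + r) + 2)/6 = -(2 + W + r)/6 = -⅓ - W/6 - r/6)
v = 21 (v = 3*7 = 21)
(-101*v - 92/O(3, 1)) - 33906 = (-101*21 - 92/(-⅓ - ⅙*3 - ⅙*1)) - 33906 = (-2121 - 92/(-⅓ - ½ - ⅙)) - 33906 = (-2121 - 92/(-1)) - 33906 = (-2121 - 92*(-1)) - 33906 = (-2121 + 92) - 33906 = -2029 - 33906 = -35935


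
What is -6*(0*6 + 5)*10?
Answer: -300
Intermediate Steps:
-6*(0*6 + 5)*10 = -6*(0 + 5)*10 = -6*5*10 = -30*10 = -300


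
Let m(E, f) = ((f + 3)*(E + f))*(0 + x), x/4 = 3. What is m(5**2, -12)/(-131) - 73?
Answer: -8159/131 ≈ -62.282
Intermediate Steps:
x = 12 (x = 4*3 = 12)
m(E, f) = 12*(3 + f)*(E + f) (m(E, f) = ((f + 3)*(E + f))*(0 + 12) = ((3 + f)*(E + f))*12 = 12*(3 + f)*(E + f))
m(5**2, -12)/(-131) - 73 = (12*(-12)**2 + 36*5**2 + 36*(-12) + 12*5**2*(-12))/(-131) - 73 = (12*144 + 36*25 - 432 + 12*25*(-12))*(-1/131) - 73 = (1728 + 900 - 432 - 3600)*(-1/131) - 73 = -1404*(-1/131) - 73 = 1404/131 - 73 = -8159/131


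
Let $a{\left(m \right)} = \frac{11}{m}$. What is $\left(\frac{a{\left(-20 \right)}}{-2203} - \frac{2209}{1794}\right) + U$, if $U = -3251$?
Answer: $- \frac{128534091223}{39521820} \approx -3252.2$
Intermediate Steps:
$\left(\frac{a{\left(-20 \right)}}{-2203} - \frac{2209}{1794}\right) + U = \left(\frac{11 \frac{1}{-20}}{-2203} - \frac{2209}{1794}\right) - 3251 = \left(11 \left(- \frac{1}{20}\right) \left(- \frac{1}{2203}\right) - \frac{2209}{1794}\right) - 3251 = \left(\left(- \frac{11}{20}\right) \left(- \frac{1}{2203}\right) - \frac{2209}{1794}\right) - 3251 = \left(\frac{11}{44060} - \frac{2209}{1794}\right) - 3251 = - \frac{48654403}{39521820} - 3251 = - \frac{128534091223}{39521820}$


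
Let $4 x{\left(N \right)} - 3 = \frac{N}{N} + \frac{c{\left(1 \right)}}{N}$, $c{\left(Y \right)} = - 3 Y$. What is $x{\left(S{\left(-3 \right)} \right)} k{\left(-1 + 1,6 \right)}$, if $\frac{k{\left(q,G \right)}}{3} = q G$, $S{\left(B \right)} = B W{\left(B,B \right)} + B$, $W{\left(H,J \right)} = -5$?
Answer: $0$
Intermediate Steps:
$S{\left(B \right)} = - 4 B$ ($S{\left(B \right)} = B \left(-5\right) + B = - 5 B + B = - 4 B$)
$x{\left(N \right)} = 1 - \frac{3}{4 N}$ ($x{\left(N \right)} = \frac{3}{4} + \frac{\frac{N}{N} + \frac{\left(-3\right) 1}{N}}{4} = \frac{3}{4} + \frac{1 - \frac{3}{N}}{4} = \frac{3}{4} + \left(\frac{1}{4} - \frac{3}{4 N}\right) = 1 - \frac{3}{4 N}$)
$k{\left(q,G \right)} = 3 G q$ ($k{\left(q,G \right)} = 3 q G = 3 G q$)
$x{\left(S{\left(-3 \right)} \right)} k{\left(-1 + 1,6 \right)} = \frac{- \frac{3}{4} - -12}{\left(-4\right) \left(-3\right)} 3 \cdot 6 \left(-1 + 1\right) = \frac{- \frac{3}{4} + 12}{12} \cdot 3 \cdot 6 \cdot 0 = \frac{1}{12} \cdot \frac{45}{4} \cdot 0 = \frac{15}{16} \cdot 0 = 0$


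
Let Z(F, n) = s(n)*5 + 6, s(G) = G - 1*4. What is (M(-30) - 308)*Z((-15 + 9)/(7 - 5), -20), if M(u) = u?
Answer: 38532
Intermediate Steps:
s(G) = -4 + G (s(G) = G - 4 = -4 + G)
Z(F, n) = -14 + 5*n (Z(F, n) = (-4 + n)*5 + 6 = (-20 + 5*n) + 6 = -14 + 5*n)
(M(-30) - 308)*Z((-15 + 9)/(7 - 5), -20) = (-30 - 308)*(-14 + 5*(-20)) = -338*(-14 - 100) = -338*(-114) = 38532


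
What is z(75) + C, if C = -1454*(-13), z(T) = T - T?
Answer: 18902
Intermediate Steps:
z(T) = 0
C = 18902
z(75) + C = 0 + 18902 = 18902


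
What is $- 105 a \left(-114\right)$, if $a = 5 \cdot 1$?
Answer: $59850$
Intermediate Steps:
$a = 5$
$- 105 a \left(-114\right) = \left(-105\right) 5 \left(-114\right) = \left(-525\right) \left(-114\right) = 59850$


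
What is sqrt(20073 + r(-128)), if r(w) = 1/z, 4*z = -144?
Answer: sqrt(722627)/6 ≈ 141.68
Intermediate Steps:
z = -36 (z = (1/4)*(-144) = -36)
r(w) = -1/36 (r(w) = 1/(-36) = -1/36)
sqrt(20073 + r(-128)) = sqrt(20073 - 1/36) = sqrt(722627/36) = sqrt(722627)/6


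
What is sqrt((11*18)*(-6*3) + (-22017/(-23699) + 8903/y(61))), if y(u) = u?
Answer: 7*I*sqrt(145741717027582)/1445639 ≈ 58.456*I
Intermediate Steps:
sqrt((11*18)*(-6*3) + (-22017/(-23699) + 8903/y(61))) = sqrt((11*18)*(-6*3) + (-22017/(-23699) + 8903/61)) = sqrt(198*(-18) + (-22017*(-1/23699) + 8903*(1/61))) = sqrt(-3564 + (22017/23699 + 8903/61)) = sqrt(-3564 + 212335234/1445639) = sqrt(-4939922162/1445639) = 7*I*sqrt(145741717027582)/1445639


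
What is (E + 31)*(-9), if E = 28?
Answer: -531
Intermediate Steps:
(E + 31)*(-9) = (28 + 31)*(-9) = 59*(-9) = -531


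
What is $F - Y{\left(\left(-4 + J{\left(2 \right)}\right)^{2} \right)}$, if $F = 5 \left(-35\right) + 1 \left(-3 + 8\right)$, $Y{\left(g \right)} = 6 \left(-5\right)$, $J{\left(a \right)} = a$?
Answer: $-140$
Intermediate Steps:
$Y{\left(g \right)} = -30$
$F = -170$ ($F = -175 + 1 \cdot 5 = -175 + 5 = -170$)
$F - Y{\left(\left(-4 + J{\left(2 \right)}\right)^{2} \right)} = -170 - -30 = -170 + 30 = -140$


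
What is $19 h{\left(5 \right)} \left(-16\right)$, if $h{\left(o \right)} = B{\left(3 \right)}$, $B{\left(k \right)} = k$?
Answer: $-912$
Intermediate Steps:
$h{\left(o \right)} = 3$
$19 h{\left(5 \right)} \left(-16\right) = 19 \cdot 3 \left(-16\right) = 57 \left(-16\right) = -912$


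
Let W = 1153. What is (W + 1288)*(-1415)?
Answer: -3454015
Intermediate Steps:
(W + 1288)*(-1415) = (1153 + 1288)*(-1415) = 2441*(-1415) = -3454015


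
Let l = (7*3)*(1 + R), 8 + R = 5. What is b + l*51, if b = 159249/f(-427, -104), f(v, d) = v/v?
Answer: 157107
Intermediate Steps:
R = -3 (R = -8 + 5 = -3)
f(v, d) = 1
b = 159249 (b = 159249/1 = 159249*1 = 159249)
l = -42 (l = (7*3)*(1 - 3) = 21*(-2) = -42)
b + l*51 = 159249 - 42*51 = 159249 - 2142 = 157107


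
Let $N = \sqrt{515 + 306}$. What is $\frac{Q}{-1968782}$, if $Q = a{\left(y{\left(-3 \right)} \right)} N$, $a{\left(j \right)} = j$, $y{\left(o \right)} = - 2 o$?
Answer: $- \frac{3 \sqrt{821}}{984391} \approx -8.7322 \cdot 10^{-5}$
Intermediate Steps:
$N = \sqrt{821} \approx 28.653$
$Q = 6 \sqrt{821}$ ($Q = \left(-2\right) \left(-3\right) \sqrt{821} = 6 \sqrt{821} \approx 171.92$)
$\frac{Q}{-1968782} = \frac{6 \sqrt{821}}{-1968782} = 6 \sqrt{821} \left(- \frac{1}{1968782}\right) = - \frac{3 \sqrt{821}}{984391}$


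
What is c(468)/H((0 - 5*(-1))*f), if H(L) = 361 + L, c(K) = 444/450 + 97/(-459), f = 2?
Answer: 1271/608175 ≈ 0.0020899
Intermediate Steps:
c(K) = 8897/11475 (c(K) = 444*(1/450) + 97*(-1/459) = 74/75 - 97/459 = 8897/11475)
c(468)/H((0 - 5*(-1))*f) = 8897/(11475*(361 + (0 - 5*(-1))*2)) = 8897/(11475*(361 + (0 + 5)*2)) = 8897/(11475*(361 + 5*2)) = 8897/(11475*(361 + 10)) = (8897/11475)/371 = (8897/11475)*(1/371) = 1271/608175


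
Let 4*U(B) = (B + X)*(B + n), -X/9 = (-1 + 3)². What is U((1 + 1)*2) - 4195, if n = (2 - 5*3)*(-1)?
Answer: -4331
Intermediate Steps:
n = 13 (n = (2 - 15)*(-1) = -13*(-1) = 13)
X = -36 (X = -9*(-1 + 3)² = -9*2² = -9*4 = -36)
U(B) = (-36 + B)*(13 + B)/4 (U(B) = ((B - 36)*(B + 13))/4 = ((-36 + B)*(13 + B))/4 = (-36 + B)*(13 + B)/4)
U((1 + 1)*2) - 4195 = (-117 - 23*(1 + 1)*2/4 + ((1 + 1)*2)²/4) - 4195 = (-117 - 23*2/2 + (2*2)²/4) - 4195 = (-117 - 23/4*4 + (¼)*4²) - 4195 = (-117 - 23 + (¼)*16) - 4195 = (-117 - 23 + 4) - 4195 = -136 - 4195 = -4331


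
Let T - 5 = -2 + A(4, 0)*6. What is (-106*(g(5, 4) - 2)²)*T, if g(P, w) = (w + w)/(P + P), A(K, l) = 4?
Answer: -103032/25 ≈ -4121.3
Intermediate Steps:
g(P, w) = w/P (g(P, w) = (2*w)/((2*P)) = (2*w)*(1/(2*P)) = w/P)
T = 27 (T = 5 + (-2 + 4*6) = 5 + (-2 + 24) = 5 + 22 = 27)
(-106*(g(5, 4) - 2)²)*T = -106*(4/5 - 2)²*27 = -106*(4*(⅕) - 2)²*27 = -106*(⅘ - 2)²*27 = -106*(-6/5)²*27 = -106*36/25*27 = -3816/25*27 = -103032/25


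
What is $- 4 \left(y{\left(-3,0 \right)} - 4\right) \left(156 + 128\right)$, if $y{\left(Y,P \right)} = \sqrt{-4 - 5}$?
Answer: $4544 - 3408 i \approx 4544.0 - 3408.0 i$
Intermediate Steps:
$y{\left(Y,P \right)} = 3 i$ ($y{\left(Y,P \right)} = \sqrt{-9} = 3 i$)
$- 4 \left(y{\left(-3,0 \right)} - 4\right) \left(156 + 128\right) = - 4 \left(3 i - 4\right) \left(156 + 128\right) = - 4 \left(-4 + 3 i\right) 284 = \left(16 - 12 i\right) 284 = 4544 - 3408 i$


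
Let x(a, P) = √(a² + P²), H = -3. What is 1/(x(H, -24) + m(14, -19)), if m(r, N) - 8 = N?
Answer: 11/464 + 3*√65/464 ≈ 0.075834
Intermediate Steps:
m(r, N) = 8 + N
x(a, P) = √(P² + a²)
1/(x(H, -24) + m(14, -19)) = 1/(√((-24)² + (-3)²) + (8 - 19)) = 1/(√(576 + 9) - 11) = 1/(√585 - 11) = 1/(3*√65 - 11) = 1/(-11 + 3*√65)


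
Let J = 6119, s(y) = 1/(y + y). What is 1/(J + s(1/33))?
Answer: 2/12271 ≈ 0.00016299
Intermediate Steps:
s(y) = 1/(2*y)
1/(J + s(1/33)) = 1/(6119 + 1/(2*(1/33))) = 1/(6119 + (½)*33) = 1/(6119 + 33/2) = 1/(12271/2) = 2/12271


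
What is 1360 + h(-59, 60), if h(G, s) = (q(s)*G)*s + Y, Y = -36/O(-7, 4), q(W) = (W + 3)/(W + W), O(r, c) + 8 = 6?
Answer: -961/2 ≈ -480.50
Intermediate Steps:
O(r, c) = -2 (O(r, c) = -8 + 6 = -2)
q(W) = (3 + W)/(2*W) (q(W) = (3 + W)/((2*W)) = (3 + W)*(1/(2*W)) = (3 + W)/(2*W))
Y = 18 (Y = -36/(-2) = -36*(-½) = 18)
h(G, s) = 18 + G*(3 + s)/2 (h(G, s) = (((3 + s)/(2*s))*G)*s + 18 = (G*(3 + s)/(2*s))*s + 18 = G*(3 + s)/2 + 18 = 18 + G*(3 + s)/2)
1360 + h(-59, 60) = 1360 + (18 + (½)*(-59)*(3 + 60)) = 1360 + (18 + (½)*(-59)*63) = 1360 + (18 - 3717/2) = 1360 - 3681/2 = -961/2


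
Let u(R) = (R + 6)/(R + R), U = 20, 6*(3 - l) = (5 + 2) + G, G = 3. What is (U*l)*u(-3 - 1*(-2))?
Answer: -200/3 ≈ -66.667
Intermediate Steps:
l = 4/3 (l = 3 - ((5 + 2) + 3)/6 = 3 - (7 + 3)/6 = 3 - 1/6*10 = 3 - 5/3 = 4/3 ≈ 1.3333)
u(R) = (6 + R)/(2*R) (u(R) = (6 + R)/((2*R)) = (6 + R)*(1/(2*R)) = (6 + R)/(2*R))
(U*l)*u(-3 - 1*(-2)) = (20*(4/3))*((6 + (-3 - 1*(-2)))/(2*(-3 - 1*(-2)))) = 80*((6 + (-3 + 2))/(2*(-3 + 2)))/3 = 80*((1/2)*(6 - 1)/(-1))/3 = 80*((1/2)*(-1)*5)/3 = (80/3)*(-5/2) = -200/3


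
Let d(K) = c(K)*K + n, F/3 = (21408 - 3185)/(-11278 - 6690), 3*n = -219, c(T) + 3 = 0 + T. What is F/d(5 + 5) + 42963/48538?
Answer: 828233579/436065392 ≈ 1.8993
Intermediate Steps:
c(T) = -3 + T (c(T) = -3 + (0 + T) = -3 + T)
n = -73 (n = (⅓)*(-219) = -73)
F = -54669/17968 (F = 3*((21408 - 3185)/(-11278 - 6690)) = 3*(18223/(-17968)) = 3*(18223*(-1/17968)) = 3*(-18223/17968) = -54669/17968 ≈ -3.0426)
d(K) = -73 + K*(-3 + K) (d(K) = (-3 + K)*K - 73 = K*(-3 + K) - 73 = -73 + K*(-3 + K))
F/d(5 + 5) + 42963/48538 = -54669/(17968*(-73 + (5 + 5)*(-3 + (5 + 5)))) + 42963/48538 = -54669/(17968*(-73 + 10*(-3 + 10))) + 42963*(1/48538) = -54669/(17968*(-73 + 10*7)) + 42963/48538 = -54669/(17968*(-73 + 70)) + 42963/48538 = -54669/17968/(-3) + 42963/48538 = -54669/17968*(-⅓) + 42963/48538 = 18223/17968 + 42963/48538 = 828233579/436065392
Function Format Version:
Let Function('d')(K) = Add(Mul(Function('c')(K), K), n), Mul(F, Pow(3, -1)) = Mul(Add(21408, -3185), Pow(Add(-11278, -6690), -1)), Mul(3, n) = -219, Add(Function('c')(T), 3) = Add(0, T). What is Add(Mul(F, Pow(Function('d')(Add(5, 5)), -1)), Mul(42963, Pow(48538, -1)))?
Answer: Rational(828233579, 436065392) ≈ 1.8993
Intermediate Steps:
Function('c')(T) = Add(-3, T) (Function('c')(T) = Add(-3, Add(0, T)) = Add(-3, T))
n = -73 (n = Mul(Rational(1, 3), -219) = -73)
F = Rational(-54669, 17968) (F = Mul(3, Mul(Add(21408, -3185), Pow(Add(-11278, -6690), -1))) = Mul(3, Mul(18223, Pow(-17968, -1))) = Mul(3, Mul(18223, Rational(-1, 17968))) = Mul(3, Rational(-18223, 17968)) = Rational(-54669, 17968) ≈ -3.0426)
Function('d')(K) = Add(-73, Mul(K, Add(-3, K))) (Function('d')(K) = Add(Mul(Add(-3, K), K), -73) = Add(Mul(K, Add(-3, K)), -73) = Add(-73, Mul(K, Add(-3, K))))
Add(Mul(F, Pow(Function('d')(Add(5, 5)), -1)), Mul(42963, Pow(48538, -1))) = Add(Mul(Rational(-54669, 17968), Pow(Add(-73, Mul(Add(5, 5), Add(-3, Add(5, 5)))), -1)), Mul(42963, Pow(48538, -1))) = Add(Mul(Rational(-54669, 17968), Pow(Add(-73, Mul(10, Add(-3, 10))), -1)), Mul(42963, Rational(1, 48538))) = Add(Mul(Rational(-54669, 17968), Pow(Add(-73, Mul(10, 7)), -1)), Rational(42963, 48538)) = Add(Mul(Rational(-54669, 17968), Pow(Add(-73, 70), -1)), Rational(42963, 48538)) = Add(Mul(Rational(-54669, 17968), Pow(-3, -1)), Rational(42963, 48538)) = Add(Mul(Rational(-54669, 17968), Rational(-1, 3)), Rational(42963, 48538)) = Add(Rational(18223, 17968), Rational(42963, 48538)) = Rational(828233579, 436065392)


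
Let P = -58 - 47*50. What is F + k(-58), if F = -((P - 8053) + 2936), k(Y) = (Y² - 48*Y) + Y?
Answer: 13615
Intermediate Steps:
k(Y) = Y² - 47*Y
P = -2408 (P = -58 - 2350 = -2408)
F = 7525 (F = -((-2408 - 8053) + 2936) = -(-10461 + 2936) = -1*(-7525) = 7525)
F + k(-58) = 7525 - 58*(-47 - 58) = 7525 - 58*(-105) = 7525 + 6090 = 13615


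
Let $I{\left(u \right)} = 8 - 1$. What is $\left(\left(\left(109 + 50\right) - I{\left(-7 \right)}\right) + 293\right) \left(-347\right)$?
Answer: $-154415$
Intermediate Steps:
$I{\left(u \right)} = 7$ ($I{\left(u \right)} = 8 - 1 = 7$)
$\left(\left(\left(109 + 50\right) - I{\left(-7 \right)}\right) + 293\right) \left(-347\right) = \left(\left(\left(109 + 50\right) - 7\right) + 293\right) \left(-347\right) = \left(\left(159 - 7\right) + 293\right) \left(-347\right) = \left(152 + 293\right) \left(-347\right) = 445 \left(-347\right) = -154415$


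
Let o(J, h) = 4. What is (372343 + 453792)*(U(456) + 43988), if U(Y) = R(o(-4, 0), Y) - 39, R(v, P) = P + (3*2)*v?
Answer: 36704351915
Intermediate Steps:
R(v, P) = P + 6*v
U(Y) = -15 + Y (U(Y) = (Y + 6*4) - 39 = (Y + 24) - 39 = (24 + Y) - 39 = -15 + Y)
(372343 + 453792)*(U(456) + 43988) = (372343 + 453792)*((-15 + 456) + 43988) = 826135*(441 + 43988) = 826135*44429 = 36704351915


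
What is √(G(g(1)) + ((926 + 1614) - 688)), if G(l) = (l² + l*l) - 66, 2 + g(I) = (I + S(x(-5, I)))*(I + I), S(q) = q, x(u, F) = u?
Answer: √1986 ≈ 44.565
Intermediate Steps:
g(I) = -2 + 2*I*(-5 + I) (g(I) = -2 + (I - 5)*(I + I) = -2 + (-5 + I)*(2*I) = -2 + 2*I*(-5 + I))
G(l) = -66 + 2*l² (G(l) = (l² + l²) - 66 = 2*l² - 66 = -66 + 2*l²)
√(G(g(1)) + ((926 + 1614) - 688)) = √((-66 + 2*(-2 - 10*1 + 2*1²)²) + ((926 + 1614) - 688)) = √((-66 + 2*(-2 - 10 + 2*1)²) + (2540 - 688)) = √((-66 + 2*(-2 - 10 + 2)²) + 1852) = √((-66 + 2*(-10)²) + 1852) = √((-66 + 2*100) + 1852) = √((-66 + 200) + 1852) = √(134 + 1852) = √1986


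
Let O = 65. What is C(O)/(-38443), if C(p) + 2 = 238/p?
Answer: -108/2498795 ≈ -4.3221e-5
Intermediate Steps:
C(p) = -2 + 238/p
C(O)/(-38443) = (-2 + 238/65)/(-38443) = (-2 + 238*(1/65))*(-1/38443) = (-2 + 238/65)*(-1/38443) = (108/65)*(-1/38443) = -108/2498795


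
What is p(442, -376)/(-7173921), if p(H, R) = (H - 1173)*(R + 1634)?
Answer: 919598/7173921 ≈ 0.12819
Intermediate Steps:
p(H, R) = (-1173 + H)*(1634 + R)
p(442, -376)/(-7173921) = (-1916682 - 1173*(-376) + 1634*442 + 442*(-376))/(-7173921) = (-1916682 + 441048 + 722228 - 166192)*(-1/7173921) = -919598*(-1/7173921) = 919598/7173921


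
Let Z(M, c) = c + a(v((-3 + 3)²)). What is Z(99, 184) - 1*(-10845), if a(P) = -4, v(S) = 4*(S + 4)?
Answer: 11025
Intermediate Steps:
v(S) = 16 + 4*S (v(S) = 4*(4 + S) = 16 + 4*S)
Z(M, c) = -4 + c (Z(M, c) = c - 4 = -4 + c)
Z(99, 184) - 1*(-10845) = (-4 + 184) - 1*(-10845) = 180 + 10845 = 11025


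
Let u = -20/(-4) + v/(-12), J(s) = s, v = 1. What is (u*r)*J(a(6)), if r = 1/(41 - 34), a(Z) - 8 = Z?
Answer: 59/6 ≈ 9.8333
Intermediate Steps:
a(Z) = 8 + Z
u = 59/12 (u = -20/(-4) + 1/(-12) = -20*(-1/4) + 1*(-1/12) = 5 - 1/12 = 59/12 ≈ 4.9167)
r = 1/7 ≈ 0.14286
(u*r)*J(a(6)) = ((59/12)*(1/7))*(8 + 6) = (59/84)*14 = 59/6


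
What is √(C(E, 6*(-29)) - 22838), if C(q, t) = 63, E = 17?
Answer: 5*I*√911 ≈ 150.91*I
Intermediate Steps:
√(C(E, 6*(-29)) - 22838) = √(63 - 22838) = √(-22775) = 5*I*√911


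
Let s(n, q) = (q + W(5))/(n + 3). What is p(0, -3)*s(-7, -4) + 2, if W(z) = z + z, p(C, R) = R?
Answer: 13/2 ≈ 6.5000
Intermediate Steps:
W(z) = 2*z
s(n, q) = (10 + q)/(3 + n) (s(n, q) = (q + 2*5)/(n + 3) = (q + 10)/(3 + n) = (10 + q)/(3 + n))
p(0, -3)*s(-7, -4) + 2 = -3*(10 - 4)/(3 - 7) + 2 = -3*6/(-4) + 2 = -(-3)*6/4 + 2 = -3*(-3/2) + 2 = 9/2 + 2 = 13/2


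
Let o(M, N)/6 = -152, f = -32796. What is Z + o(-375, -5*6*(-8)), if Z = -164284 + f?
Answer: -197992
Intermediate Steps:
o(M, N) = -912 (o(M, N) = 6*(-152) = -912)
Z = -197080 (Z = -164284 - 32796 = -197080)
Z + o(-375, -5*6*(-8)) = -197080 - 912 = -197992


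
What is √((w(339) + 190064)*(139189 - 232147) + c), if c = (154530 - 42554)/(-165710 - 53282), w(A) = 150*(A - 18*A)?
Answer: √46975546690114464410/27374 ≈ 2.5038e+5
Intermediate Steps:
w(A) = -2550*A (w(A) = 150*(-17*A) = -2550*A)
c = -13997/27374 (c = 111976/(-218992) = 111976*(-1/218992) = -13997/27374 ≈ -0.51132)
√((w(339) + 190064)*(139189 - 232147) + c) = √((-2550*339 + 190064)*(139189 - 232147) - 13997/27374) = √((-864450 + 190064)*(-92958) - 13997/27374) = √(-674386*(-92958) - 13997/27374) = √(62689573788 - 13997/27374) = √(1716064392858715/27374) = √46975546690114464410/27374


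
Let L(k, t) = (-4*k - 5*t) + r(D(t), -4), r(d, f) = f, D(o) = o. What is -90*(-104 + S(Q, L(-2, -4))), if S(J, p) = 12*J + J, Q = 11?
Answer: -3510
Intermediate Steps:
L(k, t) = -4 - 5*t - 4*k (L(k, t) = (-4*k - 5*t) - 4 = (-5*t - 4*k) - 4 = -4 - 5*t - 4*k)
S(J, p) = 13*J
-90*(-104 + S(Q, L(-2, -4))) = -90*(-104 + 13*11) = -90*(-104 + 143) = -90*39 = -3510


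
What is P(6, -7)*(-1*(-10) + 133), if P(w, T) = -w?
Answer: -858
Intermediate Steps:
P(6, -7)*(-1*(-10) + 133) = (-1*6)*(-1*(-10) + 133) = -6*(10 + 133) = -6*143 = -858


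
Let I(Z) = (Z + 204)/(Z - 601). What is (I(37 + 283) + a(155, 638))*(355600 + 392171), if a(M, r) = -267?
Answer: -56494846821/281 ≈ -2.0105e+8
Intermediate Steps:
I(Z) = (204 + Z)/(-601 + Z)
(I(37 + 283) + a(155, 638))*(355600 + 392171) = ((204 + (37 + 283))/(-601 + (37 + 283)) - 267)*(355600 + 392171) = ((204 + 320)/(-601 + 320) - 267)*747771 = (524/(-281) - 267)*747771 = (-1/281*524 - 267)*747771 = (-524/281 - 267)*747771 = -75551/281*747771 = -56494846821/281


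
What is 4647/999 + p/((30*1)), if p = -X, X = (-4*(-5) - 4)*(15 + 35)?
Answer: -7331/333 ≈ -22.015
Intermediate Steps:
X = 800 (X = (20 - 4)*50 = 16*50 = 800)
p = -800 (p = -1*800 = -800)
4647/999 + p/((30*1)) = 4647/999 - 800/(30*1) = 4647*(1/999) - 800/30 = 1549/333 - 800*1/30 = 1549/333 - 80/3 = -7331/333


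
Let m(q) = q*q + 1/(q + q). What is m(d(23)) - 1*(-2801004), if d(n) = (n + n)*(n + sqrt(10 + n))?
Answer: 7916548865/1984 + 4441636351*sqrt(33)/45632 ≈ 4.5494e+6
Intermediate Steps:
d(n) = 2*n*(n + sqrt(10 + n)) (d(n) = (2*n)*(n + sqrt(10 + n)) = 2*n*(n + sqrt(10 + n)))
m(q) = q**2 + 1/(2*q)
m(d(23)) - 1*(-2801004) = (1/2 + (2*23*(23 + sqrt(10 + 23)))**3)/((2*23*(23 + sqrt(10 + 23)))) - 1*(-2801004) = (1/2 + (2*23*(23 + sqrt(33)))**3)/((2*23*(23 + sqrt(33)))) + 2801004 = (1/2 + (1058 + 46*sqrt(33))**3)/(1058 + 46*sqrt(33)) + 2801004 = 2801004 + (1/2 + (1058 + 46*sqrt(33))**3)/(1058 + 46*sqrt(33))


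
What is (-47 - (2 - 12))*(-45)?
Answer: 1665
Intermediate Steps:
(-47 - (2 - 12))*(-45) = (-47 - 1*(-10))*(-45) = (-47 + 10)*(-45) = -37*(-45) = 1665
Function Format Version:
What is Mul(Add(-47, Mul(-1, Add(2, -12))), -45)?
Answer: 1665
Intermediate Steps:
Mul(Add(-47, Mul(-1, Add(2, -12))), -45) = Mul(Add(-47, Mul(-1, -10)), -45) = Mul(Add(-47, 10), -45) = Mul(-37, -45) = 1665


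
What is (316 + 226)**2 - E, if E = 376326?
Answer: -82562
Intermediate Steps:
(316 + 226)**2 - E = (316 + 226)**2 - 1*376326 = 542**2 - 376326 = 293764 - 376326 = -82562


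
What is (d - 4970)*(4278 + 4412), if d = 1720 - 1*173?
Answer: -29745870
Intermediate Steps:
d = 1547 (d = 1720 - 173 = 1547)
(d - 4970)*(4278 + 4412) = (1547 - 4970)*(4278 + 4412) = -3423*8690 = -29745870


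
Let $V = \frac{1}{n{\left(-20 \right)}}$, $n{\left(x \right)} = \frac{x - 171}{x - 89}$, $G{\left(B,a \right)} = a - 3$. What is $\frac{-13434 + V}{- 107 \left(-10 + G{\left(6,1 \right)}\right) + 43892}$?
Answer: $- \frac{2565785}{8628616} \approx -0.29736$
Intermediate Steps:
$G{\left(B,a \right)} = -3 + a$
$n{\left(x \right)} = \frac{-171 + x}{-89 + x}$
$V = \frac{109}{191}$ ($V = \frac{1}{\frac{1}{-89 - 20} \left(-171 - 20\right)} = \frac{1}{\frac{1}{-109} \left(-191\right)} = \frac{1}{\left(- \frac{1}{109}\right) \left(-191\right)} = \frac{1}{\frac{191}{109}} = \frac{109}{191} \approx 0.57068$)
$\frac{-13434 + V}{- 107 \left(-10 + G{\left(6,1 \right)}\right) + 43892} = \frac{-13434 + \frac{109}{191}}{- 107 \left(-10 + \left(-3 + 1\right)\right) + 43892} = - \frac{2565785}{191 \left(- 107 \left(-10 - 2\right) + 43892\right)} = - \frac{2565785}{191 \left(\left(-107\right) \left(-12\right) + 43892\right)} = - \frac{2565785}{191 \left(1284 + 43892\right)} = - \frac{2565785}{191 \cdot 45176} = \left(- \frac{2565785}{191}\right) \frac{1}{45176} = - \frac{2565785}{8628616}$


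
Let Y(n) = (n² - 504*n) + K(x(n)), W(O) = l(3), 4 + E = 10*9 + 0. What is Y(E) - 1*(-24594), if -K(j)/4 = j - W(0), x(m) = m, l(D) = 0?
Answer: -11698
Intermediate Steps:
E = 86 (E = -4 + (10*9 + 0) = -4 + (90 + 0) = -4 + 90 = 86)
W(O) = 0
K(j) = -4*j (K(j) = -4*(j - 1*0) = -4*(j + 0) = -4*j)
Y(n) = n² - 508*n (Y(n) = (n² - 504*n) - 4*n = n² - 508*n)
Y(E) - 1*(-24594) = 86*(-508 + 86) - 1*(-24594) = 86*(-422) + 24594 = -36292 + 24594 = -11698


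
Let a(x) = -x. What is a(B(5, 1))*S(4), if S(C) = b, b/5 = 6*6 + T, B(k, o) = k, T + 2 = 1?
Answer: -875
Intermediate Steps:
T = -1 (T = -2 + 1 = -1)
b = 175 (b = 5*(6*6 - 1) = 5*(36 - 1) = 5*35 = 175)
S(C) = 175
a(B(5, 1))*S(4) = -1*5*175 = -5*175 = -875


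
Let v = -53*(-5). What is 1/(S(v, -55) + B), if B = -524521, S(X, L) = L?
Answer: -1/524576 ≈ -1.9063e-6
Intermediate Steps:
v = 265
1/(S(v, -55) + B) = 1/(-55 - 524521) = 1/(-524576) = -1/524576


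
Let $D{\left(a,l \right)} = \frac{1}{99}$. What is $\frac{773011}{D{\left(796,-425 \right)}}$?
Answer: $76528089$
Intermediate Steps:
$D{\left(a,l \right)} = \frac{1}{99}$
$\frac{773011}{D{\left(796,-425 \right)}} = 773011 \frac{1}{\frac{1}{99}} = 773011 \cdot 99 = 76528089$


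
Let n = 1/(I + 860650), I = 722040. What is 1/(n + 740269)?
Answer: 1582690/1171616343611 ≈ 1.3509e-6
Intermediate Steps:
n = 1/1582690 (n = 1/(722040 + 860650) = 1/1582690 ≈ 6.3184e-7)
1/(n + 740269) = 1/(1/1582690 + 740269) = 1/(1171616343611/1582690) = 1582690/1171616343611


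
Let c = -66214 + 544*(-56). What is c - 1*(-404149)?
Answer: 307471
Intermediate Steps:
c = -96678 (c = -66214 - 30464 = -96678)
c - 1*(-404149) = -96678 - 1*(-404149) = -96678 + 404149 = 307471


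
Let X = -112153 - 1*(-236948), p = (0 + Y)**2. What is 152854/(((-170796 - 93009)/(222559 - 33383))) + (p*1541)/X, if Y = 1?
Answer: -144344411530967/1316861799 ≈ -1.0961e+5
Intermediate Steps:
p = 1 (p = (0 + 1)**2 = 1**2 = 1)
X = 124795 (X = -112153 + 236948 = 124795)
152854/(((-170796 - 93009)/(222559 - 33383))) + (p*1541)/X = 152854/(((-170796 - 93009)/(222559 - 33383))) + (1*1541)/124795 = 152854/((-263805/189176)) + 1541*(1/124795) = 152854/((-263805*1/189176)) + 1541/124795 = 152854/(-263805/189176) + 1541/124795 = 152854*(-189176/263805) + 1541/124795 = -28916308304/263805 + 1541/124795 = -144344411530967/1316861799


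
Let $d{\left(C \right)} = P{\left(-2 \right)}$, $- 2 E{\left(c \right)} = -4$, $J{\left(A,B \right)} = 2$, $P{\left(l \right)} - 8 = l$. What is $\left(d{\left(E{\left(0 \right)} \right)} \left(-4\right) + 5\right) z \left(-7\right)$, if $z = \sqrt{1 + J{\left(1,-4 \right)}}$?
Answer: $133 \sqrt{3} \approx 230.36$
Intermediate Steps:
$P{\left(l \right)} = 8 + l$
$E{\left(c \right)} = 2$ ($E{\left(c \right)} = \left(- \frac{1}{2}\right) \left(-4\right) = 2$)
$d{\left(C \right)} = 6$ ($d{\left(C \right)} = 8 - 2 = 6$)
$z = \sqrt{3}$ ($z = \sqrt{1 + 2} = \sqrt{3} \approx 1.732$)
$\left(d{\left(E{\left(0 \right)} \right)} \left(-4\right) + 5\right) z \left(-7\right) = \left(6 \left(-4\right) + 5\right) \sqrt{3} \left(-7\right) = \left(-24 + 5\right) \sqrt{3} \left(-7\right) = - 19 \sqrt{3} \left(-7\right) = 133 \sqrt{3}$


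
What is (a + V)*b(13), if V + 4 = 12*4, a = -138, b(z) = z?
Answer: -1222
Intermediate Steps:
V = 44 (V = -4 + 12*4 = -4 + 48 = 44)
(a + V)*b(13) = (-138 + 44)*13 = -94*13 = -1222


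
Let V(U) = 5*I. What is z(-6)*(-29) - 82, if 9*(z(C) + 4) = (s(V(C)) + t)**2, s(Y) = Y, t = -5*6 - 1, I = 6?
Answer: 277/9 ≈ 30.778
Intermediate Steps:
t = -31 (t = -30 - 1 = -31)
V(U) = 30 (V(U) = 5*6 = 30)
z(C) = -35/9 (z(C) = -4 + (30 - 31)**2/9 = -4 + (1/9)*(-1)**2 = -4 + (1/9)*1 = -4 + 1/9 = -35/9)
z(-6)*(-29) - 82 = -35/9*(-29) - 82 = 1015/9 - 82 = 277/9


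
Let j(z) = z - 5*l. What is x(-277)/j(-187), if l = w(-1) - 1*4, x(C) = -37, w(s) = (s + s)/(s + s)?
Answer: 37/172 ≈ 0.21512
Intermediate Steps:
w(s) = 1 (w(s) = (2*s)/((2*s)) = (2*s)*(1/(2*s)) = 1)
l = -3 (l = 1 - 1*4 = 1 - 4 = -3)
j(z) = 15 + z (j(z) = z - 5*(-3) = z + 15 = 15 + z)
x(-277)/j(-187) = -37/(15 - 187) = -37/(-172) = -37*(-1/172) = 37/172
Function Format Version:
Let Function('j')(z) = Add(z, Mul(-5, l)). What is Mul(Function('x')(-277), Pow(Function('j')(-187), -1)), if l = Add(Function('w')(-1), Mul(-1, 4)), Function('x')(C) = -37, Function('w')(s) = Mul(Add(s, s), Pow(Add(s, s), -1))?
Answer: Rational(37, 172) ≈ 0.21512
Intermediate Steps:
Function('w')(s) = 1 (Function('w')(s) = Mul(Mul(2, s), Pow(Mul(2, s), -1)) = Mul(Mul(2, s), Mul(Rational(1, 2), Pow(s, -1))) = 1)
l = -3 (l = Add(1, Mul(-1, 4)) = Add(1, -4) = -3)
Function('j')(z) = Add(15, z) (Function('j')(z) = Add(z, Mul(-5, -3)) = Add(z, 15) = Add(15, z))
Mul(Function('x')(-277), Pow(Function('j')(-187), -1)) = Mul(-37, Pow(Add(15, -187), -1)) = Mul(-37, Pow(-172, -1)) = Mul(-37, Rational(-1, 172)) = Rational(37, 172)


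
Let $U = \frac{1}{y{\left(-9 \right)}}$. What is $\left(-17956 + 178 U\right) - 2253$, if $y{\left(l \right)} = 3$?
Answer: $- \frac{60449}{3} \approx -20150.0$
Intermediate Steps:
$U = \frac{1}{3} \approx 0.33333$
$\left(-17956 + 178 U\right) - 2253 = \left(-17956 + 178 \cdot \frac{1}{3}\right) - 2253 = \left(-17956 + \frac{178}{3}\right) - 2253 = - \frac{53690}{3} - 2253 = - \frac{60449}{3}$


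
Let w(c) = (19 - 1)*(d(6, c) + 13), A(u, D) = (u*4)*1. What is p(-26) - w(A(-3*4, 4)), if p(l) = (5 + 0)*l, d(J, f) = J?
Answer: -472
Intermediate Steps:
A(u, D) = 4*u (A(u, D) = (4*u)*1 = 4*u)
w(c) = 342 (w(c) = (19 - 1)*(6 + 13) = 18*19 = 342)
p(l) = 5*l
p(-26) - w(A(-3*4, 4)) = 5*(-26) - 1*342 = -130 - 342 = -472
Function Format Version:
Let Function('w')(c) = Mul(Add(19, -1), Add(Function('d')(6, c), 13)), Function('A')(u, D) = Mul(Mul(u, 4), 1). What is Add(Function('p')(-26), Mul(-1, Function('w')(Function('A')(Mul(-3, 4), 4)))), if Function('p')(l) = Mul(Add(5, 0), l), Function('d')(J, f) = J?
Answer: -472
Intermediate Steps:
Function('A')(u, D) = Mul(4, u) (Function('A')(u, D) = Mul(Mul(4, u), 1) = Mul(4, u))
Function('w')(c) = 342 (Function('w')(c) = Mul(Add(19, -1), Add(6, 13)) = Mul(18, 19) = 342)
Function('p')(l) = Mul(5, l)
Add(Function('p')(-26), Mul(-1, Function('w')(Function('A')(Mul(-3, 4), 4)))) = Add(Mul(5, -26), Mul(-1, 342)) = Add(-130, -342) = -472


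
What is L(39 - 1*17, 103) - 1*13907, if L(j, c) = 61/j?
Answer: -305893/22 ≈ -13904.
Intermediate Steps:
L(39 - 1*17, 103) - 1*13907 = 61/(39 - 1*17) - 1*13907 = 61/(39 - 17) - 13907 = 61/22 - 13907 = -305893/22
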